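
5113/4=5113/4 = 1278.25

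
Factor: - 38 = -2^1*19^1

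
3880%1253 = 121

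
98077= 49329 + 48748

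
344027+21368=365395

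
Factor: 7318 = 2^1*3659^1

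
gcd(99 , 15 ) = 3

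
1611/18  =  89 + 1/2 = 89.50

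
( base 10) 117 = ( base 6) 313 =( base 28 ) 45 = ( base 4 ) 1311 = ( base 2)1110101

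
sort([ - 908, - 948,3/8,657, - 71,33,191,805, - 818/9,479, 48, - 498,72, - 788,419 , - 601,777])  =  [ - 948, - 908,-788, - 601, - 498,  -  818/9,  -  71, 3/8,33,48,72,191,419, 479, 657,777,805]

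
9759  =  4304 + 5455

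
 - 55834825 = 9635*(-5795 )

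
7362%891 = 234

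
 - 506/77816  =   - 253/38908 = - 0.01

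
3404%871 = 791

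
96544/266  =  6896/19 = 362.95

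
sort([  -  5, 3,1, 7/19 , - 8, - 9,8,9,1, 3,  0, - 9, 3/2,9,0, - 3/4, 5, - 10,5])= [ -10, - 9, - 9, - 8,-5 , - 3/4,0, 0,7/19,1,1, 3/2,3,3,5 , 5,8,9, 9] 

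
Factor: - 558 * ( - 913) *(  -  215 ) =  - 2^1 * 3^2 * 5^1*11^1 * 31^1*43^1 * 83^1 = - 109532610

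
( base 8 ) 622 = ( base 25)g2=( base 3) 112220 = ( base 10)402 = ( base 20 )102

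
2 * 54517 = 109034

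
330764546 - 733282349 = - 402517803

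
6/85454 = 3/42727 =0.00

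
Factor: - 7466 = - 2^1*3733^1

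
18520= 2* 9260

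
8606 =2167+6439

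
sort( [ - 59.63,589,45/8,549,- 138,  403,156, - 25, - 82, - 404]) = [  -  404 ,  -  138, - 82, - 59.63 ,  -  25,45/8,156,403, 549,589]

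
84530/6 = 42265/3 = 14088.33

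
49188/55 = 49188/55 =894.33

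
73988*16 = 1183808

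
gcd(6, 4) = 2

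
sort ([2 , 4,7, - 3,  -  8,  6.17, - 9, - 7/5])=[ - 9, - 8,-3, - 7/5, 2, 4, 6.17 , 7]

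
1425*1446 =2060550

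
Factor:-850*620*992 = -2^8 * 5^3* 17^1 * 31^2 = - 522784000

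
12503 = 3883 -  - 8620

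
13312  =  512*26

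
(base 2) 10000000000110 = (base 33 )7he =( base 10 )8198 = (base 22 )GKE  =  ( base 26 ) C38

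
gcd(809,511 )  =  1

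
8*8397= 67176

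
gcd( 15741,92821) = 1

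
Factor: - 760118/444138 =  - 380059/222069  =  - 3^( - 1 )*79^(  -  1)*937^( - 1 )*380059^1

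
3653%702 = 143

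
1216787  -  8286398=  - 7069611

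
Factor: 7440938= 2^1*3720469^1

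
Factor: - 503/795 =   -  3^( - 1 )*5^( - 1 )*53^ (-1)*503^1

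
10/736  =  5/368 =0.01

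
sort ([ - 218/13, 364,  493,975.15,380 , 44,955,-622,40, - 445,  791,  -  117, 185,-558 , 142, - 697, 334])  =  [ - 697 , - 622, - 558, - 445,-117, - 218/13, 40, 44, 142, 185, 334,364,380, 493,  791,955, 975.15]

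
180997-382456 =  - 201459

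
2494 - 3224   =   - 730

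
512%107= 84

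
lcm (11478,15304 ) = 45912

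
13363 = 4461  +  8902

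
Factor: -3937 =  - 31^1 * 127^1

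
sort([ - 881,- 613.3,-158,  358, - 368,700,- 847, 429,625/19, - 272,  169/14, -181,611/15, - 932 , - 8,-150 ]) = [ - 932 , - 881,- 847, - 613.3, - 368, - 272, - 181, - 158, - 150,  -  8,169/14,625/19,611/15,358,429, 700 ] 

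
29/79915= 29/79915  =  0.00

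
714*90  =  64260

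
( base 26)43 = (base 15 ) 72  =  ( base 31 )3e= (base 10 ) 107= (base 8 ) 153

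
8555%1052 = 139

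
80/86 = 40/43 = 0.93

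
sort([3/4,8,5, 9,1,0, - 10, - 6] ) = [ - 10, - 6,0,3/4,1,  5, 8, 9]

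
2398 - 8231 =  - 5833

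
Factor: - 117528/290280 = - 83/205 = - 5^( - 1 )*41^ (-1 )*83^1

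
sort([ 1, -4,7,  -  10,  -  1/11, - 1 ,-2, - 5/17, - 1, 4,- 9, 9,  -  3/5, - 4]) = [ - 10,-9,  -  4, - 4, -2, - 1, - 1, - 3/5, - 5/17, - 1/11,1,4,7,9 ] 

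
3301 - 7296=  -  3995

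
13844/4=3461  =  3461.00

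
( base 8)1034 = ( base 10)540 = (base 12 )390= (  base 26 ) kk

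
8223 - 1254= 6969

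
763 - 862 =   -  99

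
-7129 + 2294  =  -4835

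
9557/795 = 9557/795=12.02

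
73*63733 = 4652509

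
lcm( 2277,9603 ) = 220869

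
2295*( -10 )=-22950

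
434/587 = 434/587 = 0.74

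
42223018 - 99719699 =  - 57496681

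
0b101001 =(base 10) 41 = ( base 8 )51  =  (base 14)2D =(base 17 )27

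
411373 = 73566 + 337807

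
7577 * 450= 3409650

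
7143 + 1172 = 8315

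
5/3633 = 5/3633 = 0.00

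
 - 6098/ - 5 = 1219 + 3/5 =1219.60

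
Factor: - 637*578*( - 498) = 183356628= 2^2*3^1*7^2*13^1*17^2*83^1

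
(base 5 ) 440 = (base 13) 93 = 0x78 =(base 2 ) 1111000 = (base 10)120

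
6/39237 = 2/13079  =  0.00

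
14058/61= 230 + 28/61 = 230.46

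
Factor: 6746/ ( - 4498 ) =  - 13^( - 1 )*173^( - 1 )*3373^1 = - 3373/2249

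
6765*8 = 54120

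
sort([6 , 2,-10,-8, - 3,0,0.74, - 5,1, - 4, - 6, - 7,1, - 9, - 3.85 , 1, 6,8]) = [-10, - 9, - 8, - 7,-6, - 5, - 4, - 3.85,-3 , 0, 0.74,  1, 1,1,2,6, 6,8]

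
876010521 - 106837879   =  769172642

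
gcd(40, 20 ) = 20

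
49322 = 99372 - 50050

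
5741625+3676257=9417882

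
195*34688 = 6764160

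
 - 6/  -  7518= 1/1253= 0.00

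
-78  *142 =-11076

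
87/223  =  87/223 = 0.39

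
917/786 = 1 + 1/6 =1.17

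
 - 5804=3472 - 9276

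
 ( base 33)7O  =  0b11111111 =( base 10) 255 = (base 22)bd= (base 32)7V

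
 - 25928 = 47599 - 73527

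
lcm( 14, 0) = 0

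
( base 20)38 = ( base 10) 68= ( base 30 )28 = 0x44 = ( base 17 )40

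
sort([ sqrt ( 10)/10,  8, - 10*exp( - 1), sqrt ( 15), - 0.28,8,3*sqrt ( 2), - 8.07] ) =[-8.07,-10*exp( - 1), - 0.28,sqrt( 10 ) /10,sqrt( 15) , 3*sqrt( 2),8,8 ] 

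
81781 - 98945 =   -  17164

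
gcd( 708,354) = 354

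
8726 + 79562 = 88288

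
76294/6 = 12715  +  2/3 = 12715.67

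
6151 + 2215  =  8366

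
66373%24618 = 17137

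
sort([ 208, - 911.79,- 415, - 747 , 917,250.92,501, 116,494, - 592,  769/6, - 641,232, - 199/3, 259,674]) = [-911.79, - 747,  -  641, - 592, - 415, - 199/3,116,769/6, 208,232,250.92,259,494,501,  674,917]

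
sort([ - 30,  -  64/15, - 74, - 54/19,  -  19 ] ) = [ - 74, - 30, - 19, - 64/15, - 54/19]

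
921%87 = 51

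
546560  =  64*8540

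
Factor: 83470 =2^1*  5^1*17^1*491^1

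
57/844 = 57/844 = 0.07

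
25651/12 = 25651/12 = 2137.58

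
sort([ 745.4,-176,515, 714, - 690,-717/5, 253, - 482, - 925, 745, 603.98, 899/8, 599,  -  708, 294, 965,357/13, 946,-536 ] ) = [-925, - 708, - 690, - 536,  -  482, - 176, - 717/5, 357/13, 899/8,253, 294, 515, 599,  603.98, 714, 745, 745.4,  946,965] 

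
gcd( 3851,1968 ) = 1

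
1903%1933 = 1903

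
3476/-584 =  - 869/146 = -  5.95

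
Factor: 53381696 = 2^6* 859^1*971^1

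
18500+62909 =81409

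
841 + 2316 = 3157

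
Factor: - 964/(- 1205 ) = 2^2*5^( -1) = 4/5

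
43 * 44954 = 1933022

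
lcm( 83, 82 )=6806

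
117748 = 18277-- 99471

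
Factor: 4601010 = 2^1*3^1*5^1*103^1*1489^1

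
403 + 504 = 907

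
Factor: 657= 3^2*73^1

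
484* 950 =459800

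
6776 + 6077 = 12853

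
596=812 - 216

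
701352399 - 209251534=492100865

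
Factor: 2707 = 2707^1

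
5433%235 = 28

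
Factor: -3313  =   - 3313^1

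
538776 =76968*7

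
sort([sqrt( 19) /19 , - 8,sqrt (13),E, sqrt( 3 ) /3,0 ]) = [ - 8,  0, sqrt(19)/19,sqrt(3) /3,  E, sqrt( 13)] 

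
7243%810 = 763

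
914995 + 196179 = 1111174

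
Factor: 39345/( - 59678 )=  -2^( - 1)*3^1 * 5^1*43^1*53^( - 1 )*61^1*563^ ( - 1 )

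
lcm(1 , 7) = 7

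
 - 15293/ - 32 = 477+29/32 = 477.91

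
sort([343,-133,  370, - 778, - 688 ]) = [  -  778, - 688, - 133,343,370]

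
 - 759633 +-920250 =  - 1679883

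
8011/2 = 4005 +1/2= 4005.50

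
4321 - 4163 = 158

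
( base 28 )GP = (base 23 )kd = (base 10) 473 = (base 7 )1244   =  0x1D9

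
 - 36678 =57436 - 94114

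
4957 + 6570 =11527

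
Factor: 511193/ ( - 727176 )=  - 2^( - 3)*3^ ( - 1 ) * 41^( - 1 ) *739^( - 1) * 511193^1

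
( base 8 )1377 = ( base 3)1001102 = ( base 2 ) 1011111111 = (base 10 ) 767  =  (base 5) 11032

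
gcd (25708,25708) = 25708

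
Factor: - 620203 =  - 277^1*2239^1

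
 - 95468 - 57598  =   - 153066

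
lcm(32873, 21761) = 1545031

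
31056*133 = 4130448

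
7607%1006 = 565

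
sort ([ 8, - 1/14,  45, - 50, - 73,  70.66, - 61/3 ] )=[ - 73, - 50, - 61/3,  -  1/14,8,45, 70.66] 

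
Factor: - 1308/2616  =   - 2^( - 1 ) = - 1/2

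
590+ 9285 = 9875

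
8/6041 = 8/6041  =  0.00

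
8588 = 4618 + 3970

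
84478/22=3839  +  10/11 = 3839.91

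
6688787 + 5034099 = 11722886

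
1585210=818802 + 766408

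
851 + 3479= 4330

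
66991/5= 66991/5 = 13398.20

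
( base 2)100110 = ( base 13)2c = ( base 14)2A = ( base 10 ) 38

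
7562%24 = 2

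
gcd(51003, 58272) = 3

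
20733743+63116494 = 83850237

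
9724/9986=4862/4993 = 0.97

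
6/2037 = 2/679 =0.00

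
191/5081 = 191/5081 = 0.04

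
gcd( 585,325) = 65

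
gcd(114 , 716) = 2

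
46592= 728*64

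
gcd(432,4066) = 2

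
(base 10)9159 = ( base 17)1ebd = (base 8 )21707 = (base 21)kg3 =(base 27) CF6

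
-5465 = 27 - 5492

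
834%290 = 254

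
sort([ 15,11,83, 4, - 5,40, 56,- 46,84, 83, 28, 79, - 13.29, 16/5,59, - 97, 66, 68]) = [ - 97,-46,-13.29,-5, 16/5, 4, 11, 15,28,40, 56,59, 66,68, 79 , 83, 83,84] 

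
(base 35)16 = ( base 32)19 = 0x29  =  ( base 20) 21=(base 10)41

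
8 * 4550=36400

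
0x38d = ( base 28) 14d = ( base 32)sd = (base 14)48D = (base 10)909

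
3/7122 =1/2374 = 0.00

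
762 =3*254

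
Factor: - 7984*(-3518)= 2^5*499^1*  1759^1= 28087712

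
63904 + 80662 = 144566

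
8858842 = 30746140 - 21887298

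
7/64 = 7/64 = 0.11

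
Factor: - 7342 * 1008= - 2^5*3^2*7^1*3671^1  =  -7400736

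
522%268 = 254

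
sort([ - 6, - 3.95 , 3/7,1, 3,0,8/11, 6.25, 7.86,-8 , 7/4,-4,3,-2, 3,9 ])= [ - 8, - 6, - 4, - 3.95,-2,  0,3/7, 8/11, 1,7/4,3,3,3, 6.25, 7.86, 9] 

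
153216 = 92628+60588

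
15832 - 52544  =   - 36712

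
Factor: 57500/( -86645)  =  - 11500/17329 = -2^2*5^3*13^( - 1) * 23^1*31^(-1)*43^( - 1)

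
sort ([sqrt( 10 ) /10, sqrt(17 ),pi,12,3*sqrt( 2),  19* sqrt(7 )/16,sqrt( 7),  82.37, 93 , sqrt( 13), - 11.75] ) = [  -  11.75,sqrt( 10)/10,sqrt(7 ), pi, 19*sqrt( 7 ) /16,  sqrt(13),  sqrt(17 ), 3*sqrt(2), 12 , 82.37,93] 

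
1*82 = 82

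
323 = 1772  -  1449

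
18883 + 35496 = 54379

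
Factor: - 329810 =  - 2^1* 5^1*13^1*43^1*  59^1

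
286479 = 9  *31831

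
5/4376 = 5/4376 = 0.00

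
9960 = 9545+415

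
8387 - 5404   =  2983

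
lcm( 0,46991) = 0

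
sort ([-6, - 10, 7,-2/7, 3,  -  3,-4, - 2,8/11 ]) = [- 10, - 6,- 4, - 3, -2,-2/7, 8/11,3,7 ] 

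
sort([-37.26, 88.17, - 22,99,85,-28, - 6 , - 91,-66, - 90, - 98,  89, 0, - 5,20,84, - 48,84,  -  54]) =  [ - 98 , - 91, - 90,-66 , - 54, - 48, - 37.26, - 28,  -  22, - 6, - 5,0,20 , 84 , 84,85,88.17, 89,  99] 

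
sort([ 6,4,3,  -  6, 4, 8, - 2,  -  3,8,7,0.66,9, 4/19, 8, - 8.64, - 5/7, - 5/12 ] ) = [ - 8.64,-6 , - 3, - 2, - 5/7,-5/12, 4/19, 0.66 , 3  ,  4,4,6,7, 8,8,8,9] 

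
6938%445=263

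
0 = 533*0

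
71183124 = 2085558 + 69097566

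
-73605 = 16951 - 90556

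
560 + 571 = 1131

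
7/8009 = 7/8009 = 0.00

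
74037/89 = 831 + 78/89 = 831.88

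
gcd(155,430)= 5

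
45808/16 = 2863 = 2863.00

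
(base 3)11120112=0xD07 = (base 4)310013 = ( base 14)1303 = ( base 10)3335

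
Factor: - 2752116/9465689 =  - 2^2 *3^1*2617^(  -  1)*3617^( - 1) * 229343^1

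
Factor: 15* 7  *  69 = 7245 =3^2*5^1*7^1*23^1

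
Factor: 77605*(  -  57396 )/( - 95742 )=2^1*3^ ( - 4)*5^1*11^1*17^1*83^1*197^(  -  1 )*4783^1 =742369430/15957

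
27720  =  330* 84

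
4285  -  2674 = 1611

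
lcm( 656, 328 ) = 656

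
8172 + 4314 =12486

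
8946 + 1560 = 10506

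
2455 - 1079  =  1376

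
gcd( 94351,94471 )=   1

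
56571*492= 27832932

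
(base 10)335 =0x14f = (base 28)br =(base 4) 11033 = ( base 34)9T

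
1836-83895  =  -82059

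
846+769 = 1615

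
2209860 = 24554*90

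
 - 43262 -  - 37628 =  - 5634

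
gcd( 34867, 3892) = 7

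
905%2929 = 905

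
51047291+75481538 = 126528829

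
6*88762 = 532572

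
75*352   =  26400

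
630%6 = 0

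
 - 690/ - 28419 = 230/9473 = 0.02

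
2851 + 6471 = 9322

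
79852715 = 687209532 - 607356817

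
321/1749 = 107/583 = 0.18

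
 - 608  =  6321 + -6929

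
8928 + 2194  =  11122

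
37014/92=402 + 15/46 =402.33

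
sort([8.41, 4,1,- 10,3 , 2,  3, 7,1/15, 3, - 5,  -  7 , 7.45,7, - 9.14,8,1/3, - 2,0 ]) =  [ - 10, - 9.14,- 7, - 5,-2, 0,  1/15,1/3,1, 2,  3, 3, 3, 4, 7, 7, 7.45,  8, 8.41]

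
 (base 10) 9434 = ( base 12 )5562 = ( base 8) 22332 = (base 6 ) 111402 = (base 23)hj4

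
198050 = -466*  (- 425) 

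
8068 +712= 8780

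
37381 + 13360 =50741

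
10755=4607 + 6148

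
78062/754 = 103 + 200/377=103.53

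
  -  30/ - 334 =15/167 = 0.09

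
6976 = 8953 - 1977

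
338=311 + 27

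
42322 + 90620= 132942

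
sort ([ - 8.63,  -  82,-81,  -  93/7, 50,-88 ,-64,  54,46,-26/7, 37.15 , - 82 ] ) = [ - 88,-82, - 82,  -  81, - 64, - 93/7, - 8.63 ,  -  26/7,37.15, 46,50 , 54 ]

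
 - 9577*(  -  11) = 105347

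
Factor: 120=2^3*3^1*5^1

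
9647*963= 9290061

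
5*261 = 1305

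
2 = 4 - 2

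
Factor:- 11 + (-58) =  - 69 = - 3^1 * 23^1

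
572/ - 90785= -1 + 90213/90785 = - 0.01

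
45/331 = 45/331 = 0.14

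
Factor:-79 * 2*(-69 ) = 10902 =2^1* 3^1*23^1*79^1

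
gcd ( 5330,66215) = 205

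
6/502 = 3/251 = 0.01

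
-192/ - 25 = 7 + 17/25  =  7.68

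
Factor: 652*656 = 2^6 *41^1* 163^1 = 427712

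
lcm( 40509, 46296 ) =324072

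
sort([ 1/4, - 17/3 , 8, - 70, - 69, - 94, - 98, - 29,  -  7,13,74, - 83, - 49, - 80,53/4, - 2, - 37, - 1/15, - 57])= [ - 98, - 94,  -  83, - 80, - 70, - 69, - 57, - 49,-37, - 29, - 7, - 17/3, - 2, - 1/15 , 1/4, 8  ,  13,53/4,74 ]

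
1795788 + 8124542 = 9920330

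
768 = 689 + 79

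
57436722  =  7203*7974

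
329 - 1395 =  -1066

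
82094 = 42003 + 40091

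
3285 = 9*365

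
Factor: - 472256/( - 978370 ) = 236128/489185 = 2^5*5^( - 1)*47^1 * 157^1 * 227^( - 1 )*431^( - 1) 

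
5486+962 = 6448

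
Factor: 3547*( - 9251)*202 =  - 2^1*11^1*29^2*101^1*3547^1 = - 6628285994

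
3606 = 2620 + 986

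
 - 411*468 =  - 192348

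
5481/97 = 5481/97 = 56.51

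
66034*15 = 990510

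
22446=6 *3741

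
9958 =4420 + 5538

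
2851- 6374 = - 3523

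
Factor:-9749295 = -3^3*5^1*257^1*281^1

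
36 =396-360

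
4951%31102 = 4951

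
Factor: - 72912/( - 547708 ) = 2^2*3^1*7^1*631^ ( -1) = 84/631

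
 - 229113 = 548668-777781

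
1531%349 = 135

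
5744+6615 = 12359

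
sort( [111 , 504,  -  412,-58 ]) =[ - 412,-58, 111, 504]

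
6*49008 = 294048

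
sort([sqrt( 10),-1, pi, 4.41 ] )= [ - 1,  pi,sqrt(10), 4.41 ] 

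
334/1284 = 167/642=0.26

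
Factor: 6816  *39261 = 2^5*3^2 * 23^1*  71^1*569^1 = 267602976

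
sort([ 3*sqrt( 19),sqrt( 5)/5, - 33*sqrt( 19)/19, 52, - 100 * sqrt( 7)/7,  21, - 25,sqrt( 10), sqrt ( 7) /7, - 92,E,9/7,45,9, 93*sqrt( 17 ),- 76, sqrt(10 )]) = [ - 92, - 76,  -  100 * sqrt( 7) /7, - 25 ,-33*sqrt(19) /19, sqrt(7)/7, sqrt ( 5 ) /5, 9/7, E,sqrt(10), sqrt(10), 9, 3*sqrt( 19), 21,45, 52, 93 * sqrt( 17)]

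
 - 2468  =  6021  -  8489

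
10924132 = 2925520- - 7998612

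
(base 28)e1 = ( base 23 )h2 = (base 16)189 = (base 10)393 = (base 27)ef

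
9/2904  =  3/968 = 0.00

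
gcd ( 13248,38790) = 18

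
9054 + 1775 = 10829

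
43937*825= 36248025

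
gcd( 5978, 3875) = 1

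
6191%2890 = 411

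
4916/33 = 4916/33 = 148.97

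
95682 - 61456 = 34226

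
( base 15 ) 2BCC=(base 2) 10010011001001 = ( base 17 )1f9g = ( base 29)B5L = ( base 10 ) 9417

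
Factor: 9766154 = 2^1 * 97^1 * 50341^1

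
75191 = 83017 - 7826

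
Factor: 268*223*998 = 59644472 = 2^3*67^1*223^1*499^1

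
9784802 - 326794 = 9458008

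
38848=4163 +34685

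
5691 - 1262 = 4429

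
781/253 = 71/23 = 3.09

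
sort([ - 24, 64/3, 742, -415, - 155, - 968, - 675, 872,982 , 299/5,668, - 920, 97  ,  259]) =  [ - 968, - 920, - 675, - 415,  -  155, - 24,64/3, 299/5, 97, 259,668, 742, 872, 982]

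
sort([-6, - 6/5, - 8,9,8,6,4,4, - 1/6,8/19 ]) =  [  -  8, - 6 , - 6/5, - 1/6, 8/19,4,4,6,8, 9]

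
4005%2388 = 1617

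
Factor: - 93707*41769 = -3914047683 = - 3^3*  7^1*13^1*17^1*83^1  *1129^1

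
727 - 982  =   - 255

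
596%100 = 96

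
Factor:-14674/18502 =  -23^1*29^ (  -  1) = - 23/29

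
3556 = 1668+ 1888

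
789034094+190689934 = 979724028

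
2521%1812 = 709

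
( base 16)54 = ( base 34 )2g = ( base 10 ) 84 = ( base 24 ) 3C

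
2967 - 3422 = -455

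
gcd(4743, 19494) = 9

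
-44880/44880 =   -  1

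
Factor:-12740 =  - 2^2*5^1*7^2*13^1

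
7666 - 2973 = 4693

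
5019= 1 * 5019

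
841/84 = 10  +  1/84 = 10.01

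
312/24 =13 = 13.00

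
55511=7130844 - 7075333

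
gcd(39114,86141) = 41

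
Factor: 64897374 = 2^1 * 3^1 * 10816229^1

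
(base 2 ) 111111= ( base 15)43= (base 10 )63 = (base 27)29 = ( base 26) 2B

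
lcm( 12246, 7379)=575562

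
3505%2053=1452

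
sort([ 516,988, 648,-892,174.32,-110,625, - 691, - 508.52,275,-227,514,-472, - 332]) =[-892,  -  691, - 508.52,-472,-332,  -  227,-110,174.32,  275, 514,516,625,648,988] 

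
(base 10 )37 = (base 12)31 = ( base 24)1D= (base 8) 45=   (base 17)23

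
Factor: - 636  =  -2^2 * 3^1*53^1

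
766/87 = 766/87=8.80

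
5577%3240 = 2337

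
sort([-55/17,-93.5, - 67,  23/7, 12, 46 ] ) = [ - 93.5, - 67,- 55/17,23/7,12,  46] 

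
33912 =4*8478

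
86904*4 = 347616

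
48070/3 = 16023 + 1/3= 16023.33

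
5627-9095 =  - 3468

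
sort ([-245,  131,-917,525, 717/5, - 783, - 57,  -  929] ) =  [ - 929,-917, - 783, -245, - 57,131 , 717/5,525 ]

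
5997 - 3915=2082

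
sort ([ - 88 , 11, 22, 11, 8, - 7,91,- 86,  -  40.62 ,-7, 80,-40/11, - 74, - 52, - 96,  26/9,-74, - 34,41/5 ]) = [ - 96 , - 88, - 86, - 74, - 74,- 52, - 40.62,  -  34,-7, - 7, - 40/11, 26/9, 8,41/5, 11,11 , 22 , 80, 91 ]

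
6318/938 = 3159/469  =  6.74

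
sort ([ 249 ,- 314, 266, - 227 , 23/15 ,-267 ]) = [ - 314,  -  267,  -  227 , 23/15,  249, 266 ] 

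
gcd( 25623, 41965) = 1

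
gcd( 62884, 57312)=796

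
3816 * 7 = 26712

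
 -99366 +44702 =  - 54664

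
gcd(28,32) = 4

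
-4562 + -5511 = -10073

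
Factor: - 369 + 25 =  - 344=   - 2^3*43^1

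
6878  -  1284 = 5594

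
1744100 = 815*2140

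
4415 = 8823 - 4408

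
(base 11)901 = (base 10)1090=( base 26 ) 1FO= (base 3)1111101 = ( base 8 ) 2102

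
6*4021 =24126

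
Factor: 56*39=2^3*3^1 * 7^1 * 13^1= 2184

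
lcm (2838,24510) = 269610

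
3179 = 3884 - 705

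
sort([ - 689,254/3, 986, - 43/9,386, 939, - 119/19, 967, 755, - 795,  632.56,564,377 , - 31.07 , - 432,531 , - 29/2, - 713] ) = [  -  795, - 713, -689,-432, - 31.07, - 29/2, - 119/19, - 43/9,254/3,377,386,531,  564,  632.56,755,939,967,  986 ]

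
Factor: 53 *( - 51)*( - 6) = 2^1 * 3^2*17^1 * 53^1 = 16218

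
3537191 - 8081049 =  - 4543858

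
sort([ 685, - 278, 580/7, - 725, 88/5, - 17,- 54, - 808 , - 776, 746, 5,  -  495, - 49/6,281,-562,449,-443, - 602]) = [ - 808, - 776,-725,  -  602, - 562, - 495,-443 , - 278, - 54,-17, - 49/6,5,  88/5,580/7, 281, 449, 685, 746] 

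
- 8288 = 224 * ( - 37 )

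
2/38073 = 2/38073  =  0.00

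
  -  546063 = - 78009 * 7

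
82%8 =2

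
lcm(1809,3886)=104922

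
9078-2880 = 6198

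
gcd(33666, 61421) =1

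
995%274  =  173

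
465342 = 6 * 77557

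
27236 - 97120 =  - 69884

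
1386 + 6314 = 7700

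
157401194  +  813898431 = 971299625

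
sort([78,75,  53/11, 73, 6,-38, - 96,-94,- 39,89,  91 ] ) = [ - 96, - 94, - 39,-38,  53/11,  6, 73,75,78,  89, 91 ] 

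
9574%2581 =1831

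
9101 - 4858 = 4243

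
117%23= 2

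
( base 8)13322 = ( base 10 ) 5842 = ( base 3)22000101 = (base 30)6em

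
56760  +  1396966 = 1453726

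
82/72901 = 82/72901 = 0.00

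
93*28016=2605488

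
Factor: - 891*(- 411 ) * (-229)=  - 83860029= -  3^5*11^1*137^1*229^1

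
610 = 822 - 212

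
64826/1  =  64826=64826.00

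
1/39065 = 1/39065 = 0.00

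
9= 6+3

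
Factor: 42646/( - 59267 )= - 2^1*13^ (-1)* 47^( - 1) * 97^(-1)*21323^1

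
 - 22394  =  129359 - 151753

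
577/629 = 577/629 = 0.92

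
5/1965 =1/393=0.00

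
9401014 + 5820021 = 15221035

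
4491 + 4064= 8555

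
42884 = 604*71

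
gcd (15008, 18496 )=32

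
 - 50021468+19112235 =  -30909233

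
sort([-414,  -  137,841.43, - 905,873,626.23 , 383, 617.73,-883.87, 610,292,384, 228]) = [ - 905, - 883.87, - 414 , - 137,228, 292,383, 384, 610,617.73,626.23,  841.43,873] 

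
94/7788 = 47/3894  =  0.01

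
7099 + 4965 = 12064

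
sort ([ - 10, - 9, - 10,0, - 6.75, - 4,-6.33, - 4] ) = [ - 10,- 10, - 9, - 6.75, - 6.33,-4,  -  4,0 ] 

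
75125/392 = 191 + 253/392 = 191.65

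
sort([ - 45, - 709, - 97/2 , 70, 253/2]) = [ - 709, - 97/2, - 45, 70,  253/2 ] 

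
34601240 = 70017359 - 35416119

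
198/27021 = 66/9007 = 0.01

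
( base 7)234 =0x7B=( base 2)1111011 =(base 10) 123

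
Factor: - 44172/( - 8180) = 3^3*5^( -1) = 27/5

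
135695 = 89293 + 46402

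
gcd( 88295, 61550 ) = 5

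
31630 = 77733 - 46103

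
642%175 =117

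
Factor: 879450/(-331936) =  - 975/368 = - 2^( - 4)*3^1 *5^2 * 13^1*23^( - 1)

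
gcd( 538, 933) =1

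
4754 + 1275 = 6029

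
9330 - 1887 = 7443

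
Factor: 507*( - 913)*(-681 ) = 3^2 * 11^1*13^2*83^1 * 227^1  =  315228771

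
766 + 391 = 1157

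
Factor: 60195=3^1*5^1*4013^1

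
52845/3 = 17615 = 17615.00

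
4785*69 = 330165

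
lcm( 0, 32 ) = 0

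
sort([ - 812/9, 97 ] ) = [ - 812/9 , 97]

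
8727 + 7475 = 16202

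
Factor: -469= - 7^1* 67^1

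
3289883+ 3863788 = 7153671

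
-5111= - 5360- - 249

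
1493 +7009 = 8502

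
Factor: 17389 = 17389^1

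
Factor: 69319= 103^1*673^1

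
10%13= 10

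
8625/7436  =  1 + 1189/7436 = 1.16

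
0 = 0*93092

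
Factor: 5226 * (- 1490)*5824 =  - 45349973760 = - 2^8*3^1*5^1*7^1*13^2*67^1*149^1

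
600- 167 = 433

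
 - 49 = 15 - 64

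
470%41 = 19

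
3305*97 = 320585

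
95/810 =19/162 = 0.12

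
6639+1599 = 8238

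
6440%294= 266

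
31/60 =31/60= 0.52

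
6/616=3/308 =0.01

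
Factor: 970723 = 13^1*89^1*839^1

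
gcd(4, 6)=2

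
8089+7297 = 15386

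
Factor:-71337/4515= -5^( - 1) * 79^1 = - 79/5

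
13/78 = 1/6 = 0.17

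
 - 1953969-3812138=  - 5766107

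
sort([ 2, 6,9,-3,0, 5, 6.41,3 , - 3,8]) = [-3, -3, 0, 2, 3, 5,  6,  6.41, 8, 9]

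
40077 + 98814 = 138891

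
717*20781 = 14899977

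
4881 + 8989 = 13870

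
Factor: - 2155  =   -5^1* 431^1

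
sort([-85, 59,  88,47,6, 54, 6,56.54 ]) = [-85,6, 6,47, 54, 56.54, 59, 88 ]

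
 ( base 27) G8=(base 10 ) 440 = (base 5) 3230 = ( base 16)1B8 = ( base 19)143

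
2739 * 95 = 260205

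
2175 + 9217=11392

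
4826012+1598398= 6424410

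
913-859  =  54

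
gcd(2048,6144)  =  2048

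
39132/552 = 3261/46 = 70.89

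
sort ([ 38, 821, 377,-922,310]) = [ - 922,  38, 310,377, 821 ]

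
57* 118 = 6726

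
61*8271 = 504531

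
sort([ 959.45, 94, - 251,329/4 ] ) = [  -  251,  329/4,94,959.45]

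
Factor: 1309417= 41^1*109^1 * 293^1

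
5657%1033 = 492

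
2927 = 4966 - 2039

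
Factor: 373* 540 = 2^2*3^3*5^1*373^1 = 201420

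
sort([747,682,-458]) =[ - 458,682,747]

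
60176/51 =1179 + 47/51 = 1179.92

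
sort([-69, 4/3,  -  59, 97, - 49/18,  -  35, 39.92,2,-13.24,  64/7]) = [ - 69, - 59,  -  35,  -  13.24,  -  49/18, 4/3,2 , 64/7 , 39.92, 97]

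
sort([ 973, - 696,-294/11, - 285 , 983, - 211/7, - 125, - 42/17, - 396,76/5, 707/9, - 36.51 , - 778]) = [  -  778, - 696,-396, - 285,-125, - 36.51, - 211/7, - 294/11, - 42/17, 76/5,707/9 , 973,983 ]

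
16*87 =1392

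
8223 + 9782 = 18005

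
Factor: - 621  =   -3^3*23^1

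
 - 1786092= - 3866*462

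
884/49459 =884/49459 = 0.02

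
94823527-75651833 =19171694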